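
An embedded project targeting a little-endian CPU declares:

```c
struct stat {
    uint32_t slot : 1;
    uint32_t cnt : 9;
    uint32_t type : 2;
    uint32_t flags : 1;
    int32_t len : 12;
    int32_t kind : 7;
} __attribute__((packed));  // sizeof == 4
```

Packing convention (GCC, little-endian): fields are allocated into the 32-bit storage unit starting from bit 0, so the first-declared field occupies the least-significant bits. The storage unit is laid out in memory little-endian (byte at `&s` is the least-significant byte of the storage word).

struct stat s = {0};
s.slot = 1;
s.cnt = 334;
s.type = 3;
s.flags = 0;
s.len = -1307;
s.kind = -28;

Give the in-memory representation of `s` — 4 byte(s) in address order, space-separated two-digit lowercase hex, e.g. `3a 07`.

slot (1b) val=1 bits=0x1 at bit 0: 0x00000001
cnt (9b) val=334 bits=0x14e at bit 1: 0x0000029d
type (2b) val=3 bits=0x3 at bit 10: 0x00000e9d
flags (1b) val=0 bits=0x0 at bit 12: 0x00000e9d
len (12b) val=-1307 bits=0xae5 at bit 13: 0x015cae9d
kind (7b) val=-28 bits=0x64 at bit 25: 0xc95cae9d
word = 0xc95cae9d → little-endian bytes:
  [0]=0x9d  [1]=0xae  [2]=0x5c  [3]=0xc9

9d ae 5c c9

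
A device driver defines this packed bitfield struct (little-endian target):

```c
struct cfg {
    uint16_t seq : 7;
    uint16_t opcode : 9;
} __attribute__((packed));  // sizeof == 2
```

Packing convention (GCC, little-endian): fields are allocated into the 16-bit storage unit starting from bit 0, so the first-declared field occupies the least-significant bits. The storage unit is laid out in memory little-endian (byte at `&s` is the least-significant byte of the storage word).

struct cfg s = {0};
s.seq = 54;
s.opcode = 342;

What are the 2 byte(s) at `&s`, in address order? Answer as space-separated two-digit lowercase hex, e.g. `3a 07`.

seq (7b) val=54 bits=0x36 at bit 0: 0x0036
opcode (9b) val=342 bits=0x156 at bit 7: 0xab36
word = 0xab36 → little-endian bytes:
  [0]=0x36  [1]=0xab

36 ab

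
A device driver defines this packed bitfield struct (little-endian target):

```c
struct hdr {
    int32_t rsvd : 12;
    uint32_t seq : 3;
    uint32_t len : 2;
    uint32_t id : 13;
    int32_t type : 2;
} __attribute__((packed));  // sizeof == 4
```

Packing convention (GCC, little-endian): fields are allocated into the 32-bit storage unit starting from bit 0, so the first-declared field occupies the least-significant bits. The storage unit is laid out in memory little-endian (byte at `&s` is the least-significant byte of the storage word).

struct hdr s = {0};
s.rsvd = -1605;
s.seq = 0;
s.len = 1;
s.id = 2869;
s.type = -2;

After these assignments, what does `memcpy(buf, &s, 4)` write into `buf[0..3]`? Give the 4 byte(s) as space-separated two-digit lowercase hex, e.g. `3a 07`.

bb 89 6a 96

rsvd (12b) val=-1605 bits=0x9bb at bit 0: 0x000009bb
seq (3b) val=0 bits=0x0 at bit 12: 0x000009bb
len (2b) val=1 bits=0x1 at bit 15: 0x000089bb
id (13b) val=2869 bits=0xb35 at bit 17: 0x166a89bb
type (2b) val=-2 bits=0x2 at bit 30: 0x966a89bb
word = 0x966a89bb → little-endian bytes:
  [0]=0xbb  [1]=0x89  [2]=0x6a  [3]=0x96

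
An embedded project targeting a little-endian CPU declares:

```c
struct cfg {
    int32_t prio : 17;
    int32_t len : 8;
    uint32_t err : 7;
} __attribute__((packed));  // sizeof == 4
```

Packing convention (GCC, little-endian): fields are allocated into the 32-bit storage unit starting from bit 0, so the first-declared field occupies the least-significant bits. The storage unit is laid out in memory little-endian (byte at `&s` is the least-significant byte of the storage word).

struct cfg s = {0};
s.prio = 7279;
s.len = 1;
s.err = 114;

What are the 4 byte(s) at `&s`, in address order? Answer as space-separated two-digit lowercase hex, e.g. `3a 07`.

prio (17b) val=7279 bits=0x1c6f at bit 0: 0x00001c6f
len (8b) val=1 bits=0x1 at bit 17: 0x00021c6f
err (7b) val=114 bits=0x72 at bit 25: 0xe4021c6f
word = 0xe4021c6f → little-endian bytes:
  [0]=0x6f  [1]=0x1c  [2]=0x02  [3]=0xe4

6f 1c 02 e4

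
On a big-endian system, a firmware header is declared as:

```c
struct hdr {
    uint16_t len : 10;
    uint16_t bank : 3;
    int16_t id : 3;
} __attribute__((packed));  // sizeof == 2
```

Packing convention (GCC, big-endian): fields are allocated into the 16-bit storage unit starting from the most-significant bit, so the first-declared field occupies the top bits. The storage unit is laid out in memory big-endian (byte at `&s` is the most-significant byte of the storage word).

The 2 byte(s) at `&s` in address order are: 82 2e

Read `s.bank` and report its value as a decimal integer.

5

[0]=0x82 [1]=0x2e (big-endian) → word 0x822e
len [6+:10] = (word>>6) & 0x3ff = 520
bank [3+:3] = (word>>3) & 0x7 = 5  ←
id [0+:3] = (word>>0) & 0x7 = 6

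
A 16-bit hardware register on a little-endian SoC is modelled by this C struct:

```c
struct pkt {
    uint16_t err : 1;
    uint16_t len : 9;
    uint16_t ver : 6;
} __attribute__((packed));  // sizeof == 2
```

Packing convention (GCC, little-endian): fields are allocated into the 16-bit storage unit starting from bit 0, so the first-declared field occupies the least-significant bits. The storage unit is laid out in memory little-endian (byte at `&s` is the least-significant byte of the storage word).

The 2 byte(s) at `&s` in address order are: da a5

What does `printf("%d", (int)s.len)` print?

[0]=0xda [1]=0xa5 (little-endian) → word 0xa5da
err [0+:1] = (word>>0) & 0x1 = 0
len [1+:9] = (word>>1) & 0x1ff = 237  ←
ver [10+:6] = (word>>10) & 0x3f = 41

237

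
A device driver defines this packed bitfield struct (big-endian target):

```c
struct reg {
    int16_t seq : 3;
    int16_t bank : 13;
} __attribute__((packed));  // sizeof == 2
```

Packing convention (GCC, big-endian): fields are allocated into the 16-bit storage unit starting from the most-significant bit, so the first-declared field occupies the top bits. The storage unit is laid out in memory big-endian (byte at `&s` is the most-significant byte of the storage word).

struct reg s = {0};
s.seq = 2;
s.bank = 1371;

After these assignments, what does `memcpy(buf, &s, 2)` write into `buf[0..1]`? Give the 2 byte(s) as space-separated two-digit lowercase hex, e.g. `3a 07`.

seq (3b) val=2 bits=0x2 at bit 13: 0x4000
bank (13b) val=1371 bits=0x55b at bit 0: 0x455b
word = 0x455b → big-endian bytes:
  [0]=0x45  [1]=0x5b

45 5b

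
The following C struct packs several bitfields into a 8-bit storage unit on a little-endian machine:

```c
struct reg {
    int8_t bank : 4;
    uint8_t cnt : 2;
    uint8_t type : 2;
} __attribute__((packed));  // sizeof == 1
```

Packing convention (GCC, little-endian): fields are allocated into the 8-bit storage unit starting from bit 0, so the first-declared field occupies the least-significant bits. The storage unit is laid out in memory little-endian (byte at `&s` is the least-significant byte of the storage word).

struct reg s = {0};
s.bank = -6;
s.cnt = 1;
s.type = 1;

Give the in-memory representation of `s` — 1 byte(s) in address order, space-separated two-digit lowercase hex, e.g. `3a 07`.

bank:4 = -6 → 0xa << 0 → word 0x0a
cnt:2 = 1 → 0x1 << 4 → word 0x1a
type:2 = 1 → 0x1 << 6 → word 0x5a
word = 0x5a → little-endian bytes:
  [0]=0x5a

5a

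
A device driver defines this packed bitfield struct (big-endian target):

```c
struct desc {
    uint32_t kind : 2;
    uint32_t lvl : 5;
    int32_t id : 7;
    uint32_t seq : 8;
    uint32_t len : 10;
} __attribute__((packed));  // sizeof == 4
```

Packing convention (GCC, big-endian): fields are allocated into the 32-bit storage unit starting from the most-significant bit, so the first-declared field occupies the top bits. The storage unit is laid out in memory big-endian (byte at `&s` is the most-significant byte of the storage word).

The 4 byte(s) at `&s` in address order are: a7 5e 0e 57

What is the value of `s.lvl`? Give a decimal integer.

[0]=0xa7 [1]=0x5e [2]=0x0e [3]=0x57 (big-endian) → word 0xa75e0e57
kind:2 @ bit 30 → (0xa75e0e57>>30)&0x3 = 0x2
lvl:5 @ bit 25 → (0xa75e0e57>>25)&0x1f = 0x13  ←
id:7 @ bit 18 → (0xa75e0e57>>18)&0x7f = 0x57
seq:8 @ bit 10 → (0xa75e0e57>>10)&0xff = 0x83
len:10 @ bit 0 → (0xa75e0e57>>0)&0x3ff = 0x257

19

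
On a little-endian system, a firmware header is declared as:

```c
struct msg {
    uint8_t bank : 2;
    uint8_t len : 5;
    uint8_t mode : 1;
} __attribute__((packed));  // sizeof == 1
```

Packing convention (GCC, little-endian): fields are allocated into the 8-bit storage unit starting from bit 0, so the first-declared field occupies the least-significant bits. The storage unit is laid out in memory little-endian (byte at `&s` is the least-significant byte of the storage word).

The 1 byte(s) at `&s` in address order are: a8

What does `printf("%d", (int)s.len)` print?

10

[0]=0xa8 (little-endian) → word 0xa8
bank [0+:2] = (word>>0) & 0x3 = 0
len [2+:5] = (word>>2) & 0x1f = 10  ←
mode [7+:1] = (word>>7) & 0x1 = 1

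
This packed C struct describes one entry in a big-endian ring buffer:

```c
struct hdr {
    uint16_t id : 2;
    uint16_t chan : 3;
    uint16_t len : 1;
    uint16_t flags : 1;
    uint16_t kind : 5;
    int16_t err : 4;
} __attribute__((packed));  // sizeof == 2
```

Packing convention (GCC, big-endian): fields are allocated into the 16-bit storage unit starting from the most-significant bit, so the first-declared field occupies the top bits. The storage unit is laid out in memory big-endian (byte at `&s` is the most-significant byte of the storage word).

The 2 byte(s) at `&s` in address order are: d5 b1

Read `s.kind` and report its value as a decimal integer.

27

[0]=0xd5 [1]=0xb1 (big-endian) → word 0xd5b1
id:2 @ bit 14 → (0xd5b1>>14)&0x3 = 0x3
chan:3 @ bit 11 → (0xd5b1>>11)&0x7 = 0x2
len:1 @ bit 10 → (0xd5b1>>10)&0x1 = 0x1
flags:1 @ bit 9 → (0xd5b1>>9)&0x1 = 0x0
kind:5 @ bit 4 → (0xd5b1>>4)&0x1f = 0x1b  ←
err:4 @ bit 0 → (0xd5b1>>0)&0xf = 0x1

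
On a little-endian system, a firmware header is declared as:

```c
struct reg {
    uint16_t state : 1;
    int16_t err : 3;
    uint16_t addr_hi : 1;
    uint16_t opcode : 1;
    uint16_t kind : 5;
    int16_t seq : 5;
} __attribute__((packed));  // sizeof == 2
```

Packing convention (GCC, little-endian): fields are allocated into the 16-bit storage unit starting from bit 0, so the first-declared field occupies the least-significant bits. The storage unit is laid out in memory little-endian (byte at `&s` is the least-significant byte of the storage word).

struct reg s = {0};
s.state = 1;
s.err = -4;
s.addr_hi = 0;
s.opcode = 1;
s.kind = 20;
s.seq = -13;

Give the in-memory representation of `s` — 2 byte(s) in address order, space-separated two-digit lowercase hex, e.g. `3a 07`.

29 9d

[0+:1] state=1 & 0x1 = 0x1; word=0x0001
[1+:3] err=-4 & 0x7 = 0x4; word=0x0009
[4+:1] addr_hi=0 & 0x1 = 0x0; word=0x0009
[5+:1] opcode=1 & 0x1 = 0x1; word=0x0029
[6+:5] kind=20 & 0x1f = 0x14; word=0x0529
[11+:5] seq=-13 & 0x1f = 0x13; word=0x9d29
word = 0x9d29 → little-endian bytes:
  [0]=0x29  [1]=0x9d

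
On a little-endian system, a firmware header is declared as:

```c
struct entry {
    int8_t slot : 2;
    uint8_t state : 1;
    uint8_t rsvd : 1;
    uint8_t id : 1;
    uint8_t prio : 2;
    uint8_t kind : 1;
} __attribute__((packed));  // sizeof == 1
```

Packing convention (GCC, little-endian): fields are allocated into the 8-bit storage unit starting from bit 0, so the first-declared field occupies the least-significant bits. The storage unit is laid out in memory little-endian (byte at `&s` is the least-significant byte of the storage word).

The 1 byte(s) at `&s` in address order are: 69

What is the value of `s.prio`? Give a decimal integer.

3

[0]=0x69 (little-endian) → word 0x69
slot:2 @ bit 0 → (0x69>>0)&0x3 = 0x1
state:1 @ bit 2 → (0x69>>2)&0x1 = 0x0
rsvd:1 @ bit 3 → (0x69>>3)&0x1 = 0x1
id:1 @ bit 4 → (0x69>>4)&0x1 = 0x0
prio:2 @ bit 5 → (0x69>>5)&0x3 = 0x3  ←
kind:1 @ bit 7 → (0x69>>7)&0x1 = 0x0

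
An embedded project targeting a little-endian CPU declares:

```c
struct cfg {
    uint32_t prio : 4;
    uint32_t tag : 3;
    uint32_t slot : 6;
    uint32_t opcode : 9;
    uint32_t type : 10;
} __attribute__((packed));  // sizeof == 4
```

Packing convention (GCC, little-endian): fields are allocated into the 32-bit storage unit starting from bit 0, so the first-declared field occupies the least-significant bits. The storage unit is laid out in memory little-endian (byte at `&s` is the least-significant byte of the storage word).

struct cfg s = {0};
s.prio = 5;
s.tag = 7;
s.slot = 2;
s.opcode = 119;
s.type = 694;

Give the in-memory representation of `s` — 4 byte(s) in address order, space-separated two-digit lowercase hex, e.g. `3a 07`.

75 e1 8e ad

prio (4b) val=5 bits=0x5 at bit 0: 0x00000005
tag (3b) val=7 bits=0x7 at bit 4: 0x00000075
slot (6b) val=2 bits=0x2 at bit 7: 0x00000175
opcode (9b) val=119 bits=0x77 at bit 13: 0x000ee175
type (10b) val=694 bits=0x2b6 at bit 22: 0xad8ee175
word = 0xad8ee175 → little-endian bytes:
  [0]=0x75  [1]=0xe1  [2]=0x8e  [3]=0xad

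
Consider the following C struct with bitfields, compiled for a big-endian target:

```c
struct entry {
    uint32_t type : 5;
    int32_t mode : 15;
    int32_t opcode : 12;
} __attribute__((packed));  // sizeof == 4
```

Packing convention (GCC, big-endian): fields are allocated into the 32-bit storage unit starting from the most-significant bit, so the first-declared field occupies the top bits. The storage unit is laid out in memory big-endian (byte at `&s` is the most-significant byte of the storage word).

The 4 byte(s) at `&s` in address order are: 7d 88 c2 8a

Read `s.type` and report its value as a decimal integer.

[0]=0x7d [1]=0x88 [2]=0xc2 [3]=0x8a (big-endian) → word 0x7d88c28a
type [27+:5] = (word>>27) & 0x1f = 15  ←
mode [12+:15] = (word>>12) & 0x7fff = 22668
opcode [0+:12] = (word>>0) & 0xfff = 650

15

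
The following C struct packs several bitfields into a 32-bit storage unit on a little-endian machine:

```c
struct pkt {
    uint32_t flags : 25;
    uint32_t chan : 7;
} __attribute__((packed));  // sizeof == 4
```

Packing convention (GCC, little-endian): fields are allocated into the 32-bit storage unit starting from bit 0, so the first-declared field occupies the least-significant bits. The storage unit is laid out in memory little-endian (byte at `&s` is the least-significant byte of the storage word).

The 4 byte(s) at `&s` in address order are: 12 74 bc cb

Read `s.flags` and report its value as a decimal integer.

29127698

[0]=0x12 [1]=0x74 [2]=0xbc [3]=0xcb (little-endian) → word 0xcbbc7412
flags [0+:25] = (word>>0) & 0x1ffffff = 29127698  ←
chan [25+:7] = (word>>25) & 0x7f = 101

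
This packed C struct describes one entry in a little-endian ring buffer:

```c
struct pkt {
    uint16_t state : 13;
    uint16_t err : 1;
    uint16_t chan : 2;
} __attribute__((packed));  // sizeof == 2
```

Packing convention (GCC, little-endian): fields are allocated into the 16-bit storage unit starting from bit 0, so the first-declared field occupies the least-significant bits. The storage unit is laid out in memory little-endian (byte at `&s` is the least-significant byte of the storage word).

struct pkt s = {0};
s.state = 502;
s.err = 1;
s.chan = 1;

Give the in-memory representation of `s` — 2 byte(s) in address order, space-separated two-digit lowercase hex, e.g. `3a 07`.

f6 61

state:13 = 502 → 0x1f6 << 0 → word 0x01f6
err:1 = 1 → 0x1 << 13 → word 0x21f6
chan:2 = 1 → 0x1 << 14 → word 0x61f6
word = 0x61f6 → little-endian bytes:
  [0]=0xf6  [1]=0x61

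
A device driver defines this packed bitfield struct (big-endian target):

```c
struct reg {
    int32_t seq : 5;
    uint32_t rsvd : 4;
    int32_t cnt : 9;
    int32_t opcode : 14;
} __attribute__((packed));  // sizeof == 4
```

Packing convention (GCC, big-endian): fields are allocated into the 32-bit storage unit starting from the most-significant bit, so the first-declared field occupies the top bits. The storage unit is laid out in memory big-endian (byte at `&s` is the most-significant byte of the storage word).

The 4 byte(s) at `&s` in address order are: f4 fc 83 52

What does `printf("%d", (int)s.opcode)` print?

850

[0]=0xf4 [1]=0xfc [2]=0x83 [3]=0x52 (big-endian) → word 0xf4fc8352
seq:5 @ bit 27 → (0xf4fc8352>>27)&0x1f = 0x1e
rsvd:4 @ bit 23 → (0xf4fc8352>>23)&0xf = 0x9
cnt:9 @ bit 14 → (0xf4fc8352>>14)&0x1ff = 0x1f2
opcode:14 @ bit 0 → (0xf4fc8352>>0)&0x3fff = 0x352  ←
opcode signed 14b, MSB=0: value = 850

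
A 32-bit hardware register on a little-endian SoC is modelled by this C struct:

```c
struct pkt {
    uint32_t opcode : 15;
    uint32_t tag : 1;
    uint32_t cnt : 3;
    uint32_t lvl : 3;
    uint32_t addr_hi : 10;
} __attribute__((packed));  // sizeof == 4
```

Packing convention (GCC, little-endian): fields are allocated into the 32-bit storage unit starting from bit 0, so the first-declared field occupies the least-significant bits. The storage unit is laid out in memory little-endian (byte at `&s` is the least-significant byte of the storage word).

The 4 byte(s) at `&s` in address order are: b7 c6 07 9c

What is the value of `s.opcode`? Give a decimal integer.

[0]=0xb7 [1]=0xc6 [2]=0x07 [3]=0x9c (little-endian) → word 0x9c07c6b7
opcode:15 @ bit 0 → (0x9c07c6b7>>0)&0x7fff = 0x46b7  ←
tag:1 @ bit 15 → (0x9c07c6b7>>15)&0x1 = 0x1
cnt:3 @ bit 16 → (0x9c07c6b7>>16)&0x7 = 0x7
lvl:3 @ bit 19 → (0x9c07c6b7>>19)&0x7 = 0x0
addr_hi:10 @ bit 22 → (0x9c07c6b7>>22)&0x3ff = 0x270

18103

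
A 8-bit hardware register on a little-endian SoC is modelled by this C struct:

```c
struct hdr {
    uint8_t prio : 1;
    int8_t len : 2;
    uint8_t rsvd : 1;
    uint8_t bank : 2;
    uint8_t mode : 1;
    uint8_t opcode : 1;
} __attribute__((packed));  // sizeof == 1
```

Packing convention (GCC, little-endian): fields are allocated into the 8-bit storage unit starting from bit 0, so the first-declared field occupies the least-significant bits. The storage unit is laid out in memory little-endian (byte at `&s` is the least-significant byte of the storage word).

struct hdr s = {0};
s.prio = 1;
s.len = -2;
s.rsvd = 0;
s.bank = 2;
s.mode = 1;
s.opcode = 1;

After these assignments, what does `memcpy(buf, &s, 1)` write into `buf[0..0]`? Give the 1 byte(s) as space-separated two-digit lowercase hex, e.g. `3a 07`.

e5

prio (1b) val=1 bits=0x1 at bit 0: 0x01
len (2b) val=-2 bits=0x2 at bit 1: 0x05
rsvd (1b) val=0 bits=0x0 at bit 3: 0x05
bank (2b) val=2 bits=0x2 at bit 4: 0x25
mode (1b) val=1 bits=0x1 at bit 6: 0x65
opcode (1b) val=1 bits=0x1 at bit 7: 0xe5
word = 0xe5 → little-endian bytes:
  [0]=0xe5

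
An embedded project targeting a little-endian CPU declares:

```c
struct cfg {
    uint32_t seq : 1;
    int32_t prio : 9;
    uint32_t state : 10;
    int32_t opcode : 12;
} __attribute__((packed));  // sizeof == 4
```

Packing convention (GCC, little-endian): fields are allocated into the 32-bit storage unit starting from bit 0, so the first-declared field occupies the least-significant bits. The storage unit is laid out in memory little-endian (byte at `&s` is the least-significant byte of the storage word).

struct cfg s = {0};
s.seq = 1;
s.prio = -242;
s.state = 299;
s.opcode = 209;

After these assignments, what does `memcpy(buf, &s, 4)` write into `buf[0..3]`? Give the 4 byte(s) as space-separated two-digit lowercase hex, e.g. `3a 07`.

1d ae 14 0d

seq (1b) val=1 bits=0x1 at bit 0: 0x00000001
prio (9b) val=-242 bits=0x10e at bit 1: 0x0000021d
state (10b) val=299 bits=0x12b at bit 10: 0x0004ae1d
opcode (12b) val=209 bits=0xd1 at bit 20: 0x0d14ae1d
word = 0x0d14ae1d → little-endian bytes:
  [0]=0x1d  [1]=0xae  [2]=0x14  [3]=0x0d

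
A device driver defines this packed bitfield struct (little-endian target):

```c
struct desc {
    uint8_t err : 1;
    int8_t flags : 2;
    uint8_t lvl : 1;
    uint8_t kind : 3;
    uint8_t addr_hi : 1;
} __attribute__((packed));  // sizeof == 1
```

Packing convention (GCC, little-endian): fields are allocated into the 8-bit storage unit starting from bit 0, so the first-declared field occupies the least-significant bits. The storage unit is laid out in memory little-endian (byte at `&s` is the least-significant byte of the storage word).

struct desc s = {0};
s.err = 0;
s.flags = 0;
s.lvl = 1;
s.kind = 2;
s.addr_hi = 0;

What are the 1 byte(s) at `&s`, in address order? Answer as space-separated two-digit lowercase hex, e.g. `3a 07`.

28

[0+:1] err=0 & 0x1 = 0x0; word=0x00
[1+:2] flags=0 & 0x3 = 0x0; word=0x00
[3+:1] lvl=1 & 0x1 = 0x1; word=0x08
[4+:3] kind=2 & 0x7 = 0x2; word=0x28
[7+:1] addr_hi=0 & 0x1 = 0x0; word=0x28
word = 0x28 → little-endian bytes:
  [0]=0x28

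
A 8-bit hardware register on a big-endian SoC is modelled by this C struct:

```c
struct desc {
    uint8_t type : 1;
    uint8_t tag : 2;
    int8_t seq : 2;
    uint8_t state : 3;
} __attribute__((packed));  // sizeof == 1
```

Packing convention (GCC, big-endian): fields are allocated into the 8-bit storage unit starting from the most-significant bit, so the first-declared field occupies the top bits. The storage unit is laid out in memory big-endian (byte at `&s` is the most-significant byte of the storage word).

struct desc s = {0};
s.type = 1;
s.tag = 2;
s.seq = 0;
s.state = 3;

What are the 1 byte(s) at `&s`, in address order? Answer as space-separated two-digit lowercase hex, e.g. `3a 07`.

type:1 = 1 → 0x1 << 7 → word 0x80
tag:2 = 2 → 0x2 << 5 → word 0xc0
seq:2 = 0 → 0x0 << 3 → word 0xc0
state:3 = 3 → 0x3 << 0 → word 0xc3
word = 0xc3 → big-endian bytes:
  [0]=0xc3

c3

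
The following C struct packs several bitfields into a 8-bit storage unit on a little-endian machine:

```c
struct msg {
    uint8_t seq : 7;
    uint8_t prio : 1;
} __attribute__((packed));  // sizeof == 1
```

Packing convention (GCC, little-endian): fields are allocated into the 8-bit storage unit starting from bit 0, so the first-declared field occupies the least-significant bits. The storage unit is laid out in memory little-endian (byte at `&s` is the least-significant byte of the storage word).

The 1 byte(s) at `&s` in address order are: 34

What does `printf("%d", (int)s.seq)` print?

[0]=0x34 (little-endian) → word 0x34
seq:7 @ bit 0 → (0x34>>0)&0x7f = 0x34  ←
prio:1 @ bit 7 → (0x34>>7)&0x1 = 0x0

52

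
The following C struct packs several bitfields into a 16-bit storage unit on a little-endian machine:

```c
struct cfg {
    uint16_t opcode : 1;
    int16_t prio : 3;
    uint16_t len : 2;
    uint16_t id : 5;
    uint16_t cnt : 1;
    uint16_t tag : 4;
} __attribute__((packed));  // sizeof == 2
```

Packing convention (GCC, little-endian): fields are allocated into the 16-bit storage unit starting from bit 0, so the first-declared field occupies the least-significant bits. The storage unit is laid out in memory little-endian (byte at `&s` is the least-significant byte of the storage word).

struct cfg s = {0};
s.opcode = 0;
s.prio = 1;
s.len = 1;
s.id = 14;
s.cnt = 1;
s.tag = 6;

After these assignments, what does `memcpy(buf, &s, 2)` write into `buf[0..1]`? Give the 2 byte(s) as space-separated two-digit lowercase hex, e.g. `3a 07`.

opcode:1 = 0 → 0x0 << 0 → word 0x0000
prio:3 = 1 → 0x1 << 1 → word 0x0002
len:2 = 1 → 0x1 << 4 → word 0x0012
id:5 = 14 → 0xe << 6 → word 0x0392
cnt:1 = 1 → 0x1 << 11 → word 0x0b92
tag:4 = 6 → 0x6 << 12 → word 0x6b92
word = 0x6b92 → little-endian bytes:
  [0]=0x92  [1]=0x6b

92 6b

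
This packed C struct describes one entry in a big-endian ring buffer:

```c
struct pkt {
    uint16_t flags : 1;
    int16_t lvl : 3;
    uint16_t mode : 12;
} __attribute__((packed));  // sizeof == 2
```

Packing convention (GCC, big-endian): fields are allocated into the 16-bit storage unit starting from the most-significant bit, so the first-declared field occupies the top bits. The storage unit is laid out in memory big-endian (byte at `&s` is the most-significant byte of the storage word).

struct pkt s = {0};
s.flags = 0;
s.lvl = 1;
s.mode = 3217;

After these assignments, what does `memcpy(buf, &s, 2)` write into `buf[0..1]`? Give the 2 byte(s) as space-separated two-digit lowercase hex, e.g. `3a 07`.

flags:1 = 0 → 0x0 << 15 → word 0x0000
lvl:3 = 1 → 0x1 << 12 → word 0x1000
mode:12 = 3217 → 0xc91 << 0 → word 0x1c91
word = 0x1c91 → big-endian bytes:
  [0]=0x1c  [1]=0x91

1c 91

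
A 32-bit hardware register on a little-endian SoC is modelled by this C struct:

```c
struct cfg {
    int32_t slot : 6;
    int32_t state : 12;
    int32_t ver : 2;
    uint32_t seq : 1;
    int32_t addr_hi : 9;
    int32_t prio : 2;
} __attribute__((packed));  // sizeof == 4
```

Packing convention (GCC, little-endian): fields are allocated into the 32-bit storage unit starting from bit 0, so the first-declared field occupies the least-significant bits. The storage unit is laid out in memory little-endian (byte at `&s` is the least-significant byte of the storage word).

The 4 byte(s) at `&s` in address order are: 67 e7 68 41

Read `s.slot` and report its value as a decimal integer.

[0]=0x67 [1]=0xe7 [2]=0x68 [3]=0x41 (little-endian) → word 0x4168e767
slot:6 @ bit 0 → (0x4168e767>>0)&0x3f = 0x27  ←
state:12 @ bit 6 → (0x4168e767>>6)&0xfff = 0x39d
ver:2 @ bit 18 → (0x4168e767>>18)&0x3 = 0x2
seq:1 @ bit 20 → (0x4168e767>>20)&0x1 = 0x0
addr_hi:9 @ bit 21 → (0x4168e767>>21)&0x1ff = 0xb
prio:2 @ bit 30 → (0x4168e767>>30)&0x3 = 0x1
slot signed 6b, MSB=1: 39 - 64 = -25

-25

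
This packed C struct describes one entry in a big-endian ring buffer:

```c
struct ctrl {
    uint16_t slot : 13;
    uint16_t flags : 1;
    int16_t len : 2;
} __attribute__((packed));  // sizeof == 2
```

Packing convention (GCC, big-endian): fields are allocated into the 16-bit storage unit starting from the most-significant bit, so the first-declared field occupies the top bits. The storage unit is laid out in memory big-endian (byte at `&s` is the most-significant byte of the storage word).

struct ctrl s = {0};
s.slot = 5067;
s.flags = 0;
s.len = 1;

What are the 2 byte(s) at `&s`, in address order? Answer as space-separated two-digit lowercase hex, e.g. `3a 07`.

slot:13 = 5067 → 0x13cb << 3 → word 0x9e58
flags:1 = 0 → 0x0 << 2 → word 0x9e58
len:2 = 1 → 0x1 << 0 → word 0x9e59
word = 0x9e59 → big-endian bytes:
  [0]=0x9e  [1]=0x59

9e 59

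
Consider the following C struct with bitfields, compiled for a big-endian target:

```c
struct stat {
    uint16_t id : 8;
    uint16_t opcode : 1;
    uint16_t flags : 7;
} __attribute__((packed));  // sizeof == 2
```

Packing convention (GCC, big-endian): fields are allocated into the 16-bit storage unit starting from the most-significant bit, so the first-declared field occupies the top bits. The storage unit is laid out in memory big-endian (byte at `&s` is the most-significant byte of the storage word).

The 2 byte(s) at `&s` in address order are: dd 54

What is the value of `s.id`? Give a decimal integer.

[0]=0xdd [1]=0x54 (big-endian) → word 0xdd54
id:8 @ bit 8 → (0xdd54>>8)&0xff = 0xdd  ←
opcode:1 @ bit 7 → (0xdd54>>7)&0x1 = 0x0
flags:7 @ bit 0 → (0xdd54>>0)&0x7f = 0x54

221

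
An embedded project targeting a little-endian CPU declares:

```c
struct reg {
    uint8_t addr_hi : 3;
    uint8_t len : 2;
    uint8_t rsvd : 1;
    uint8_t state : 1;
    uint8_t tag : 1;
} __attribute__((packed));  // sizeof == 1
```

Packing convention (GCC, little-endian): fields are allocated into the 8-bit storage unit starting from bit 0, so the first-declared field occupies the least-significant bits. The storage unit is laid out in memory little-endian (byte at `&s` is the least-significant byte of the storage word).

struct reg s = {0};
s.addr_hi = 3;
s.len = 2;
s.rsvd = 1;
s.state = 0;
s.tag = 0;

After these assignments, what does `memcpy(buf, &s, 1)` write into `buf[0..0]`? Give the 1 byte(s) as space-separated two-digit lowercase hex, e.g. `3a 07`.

[0+:3] addr_hi=3 & 0x7 = 0x3; word=0x03
[3+:2] len=2 & 0x3 = 0x2; word=0x13
[5+:1] rsvd=1 & 0x1 = 0x1; word=0x33
[6+:1] state=0 & 0x1 = 0x0; word=0x33
[7+:1] tag=0 & 0x1 = 0x0; word=0x33
word = 0x33 → little-endian bytes:
  [0]=0x33

33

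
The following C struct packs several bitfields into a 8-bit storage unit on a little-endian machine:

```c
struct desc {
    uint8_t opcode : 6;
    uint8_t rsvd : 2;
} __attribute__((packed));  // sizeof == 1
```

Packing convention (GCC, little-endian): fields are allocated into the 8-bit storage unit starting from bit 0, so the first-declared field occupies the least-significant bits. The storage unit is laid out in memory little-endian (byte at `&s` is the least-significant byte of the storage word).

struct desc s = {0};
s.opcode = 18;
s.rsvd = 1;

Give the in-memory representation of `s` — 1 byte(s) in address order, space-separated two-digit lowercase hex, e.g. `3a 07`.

opcode (6b) val=18 bits=0x12 at bit 0: 0x12
rsvd (2b) val=1 bits=0x1 at bit 6: 0x52
word = 0x52 → little-endian bytes:
  [0]=0x52

52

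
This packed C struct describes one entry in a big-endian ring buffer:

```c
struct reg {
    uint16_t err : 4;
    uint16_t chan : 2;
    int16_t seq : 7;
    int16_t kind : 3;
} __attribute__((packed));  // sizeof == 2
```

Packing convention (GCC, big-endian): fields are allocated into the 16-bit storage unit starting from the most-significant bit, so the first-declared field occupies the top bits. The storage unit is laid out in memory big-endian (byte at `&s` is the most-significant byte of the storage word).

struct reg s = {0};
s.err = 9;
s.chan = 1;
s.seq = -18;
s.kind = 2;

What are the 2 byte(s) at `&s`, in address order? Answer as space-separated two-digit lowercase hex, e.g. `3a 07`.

97 72

err:4 = 9 → 0x9 << 12 → word 0x9000
chan:2 = 1 → 0x1 << 10 → word 0x9400
seq:7 = -18 → 0x6e << 3 → word 0x9770
kind:3 = 2 → 0x2 << 0 → word 0x9772
word = 0x9772 → big-endian bytes:
  [0]=0x97  [1]=0x72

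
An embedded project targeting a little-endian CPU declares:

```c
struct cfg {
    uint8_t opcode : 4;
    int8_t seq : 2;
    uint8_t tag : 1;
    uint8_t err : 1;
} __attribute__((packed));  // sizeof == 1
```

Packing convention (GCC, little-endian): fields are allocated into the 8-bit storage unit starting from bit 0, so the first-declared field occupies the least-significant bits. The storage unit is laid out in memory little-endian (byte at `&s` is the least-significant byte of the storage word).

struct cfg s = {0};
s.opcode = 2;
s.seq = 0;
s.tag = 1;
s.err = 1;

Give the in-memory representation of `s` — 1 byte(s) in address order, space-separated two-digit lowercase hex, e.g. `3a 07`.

opcode:4 = 2 → 0x2 << 0 → word 0x02
seq:2 = 0 → 0x0 << 4 → word 0x02
tag:1 = 1 → 0x1 << 6 → word 0x42
err:1 = 1 → 0x1 << 7 → word 0xc2
word = 0xc2 → little-endian bytes:
  [0]=0xc2

c2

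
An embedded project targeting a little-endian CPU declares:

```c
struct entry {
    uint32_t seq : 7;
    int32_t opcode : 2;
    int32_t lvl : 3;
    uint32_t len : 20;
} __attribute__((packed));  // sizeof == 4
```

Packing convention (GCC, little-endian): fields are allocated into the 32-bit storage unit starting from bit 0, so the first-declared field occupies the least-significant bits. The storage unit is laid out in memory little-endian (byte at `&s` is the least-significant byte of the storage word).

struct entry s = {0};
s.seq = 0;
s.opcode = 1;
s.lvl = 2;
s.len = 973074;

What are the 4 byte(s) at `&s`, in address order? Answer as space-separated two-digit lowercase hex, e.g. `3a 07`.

80 24 91 ed

[0+:7] seq=0 & 0x7f = 0x0; word=0x00000000
[7+:2] opcode=1 & 0x3 = 0x1; word=0x00000080
[9+:3] lvl=2 & 0x7 = 0x2; word=0x00000480
[12+:20] len=973074 & 0xfffff = 0xed912; word=0xed912480
word = 0xed912480 → little-endian bytes:
  [0]=0x80  [1]=0x24  [2]=0x91  [3]=0xed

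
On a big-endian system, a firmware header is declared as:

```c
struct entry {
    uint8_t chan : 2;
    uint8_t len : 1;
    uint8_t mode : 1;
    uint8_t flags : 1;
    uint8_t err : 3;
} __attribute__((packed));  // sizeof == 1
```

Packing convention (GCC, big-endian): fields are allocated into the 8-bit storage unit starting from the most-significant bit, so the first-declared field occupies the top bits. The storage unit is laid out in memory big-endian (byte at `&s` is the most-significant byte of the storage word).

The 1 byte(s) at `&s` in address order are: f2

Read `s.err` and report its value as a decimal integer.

[0]=0xf2 (big-endian) → word 0xf2
chan [6+:2] = (word>>6) & 0x3 = 3
len [5+:1] = (word>>5) & 0x1 = 1
mode [4+:1] = (word>>4) & 0x1 = 1
flags [3+:1] = (word>>3) & 0x1 = 0
err [0+:3] = (word>>0) & 0x7 = 2  ←

2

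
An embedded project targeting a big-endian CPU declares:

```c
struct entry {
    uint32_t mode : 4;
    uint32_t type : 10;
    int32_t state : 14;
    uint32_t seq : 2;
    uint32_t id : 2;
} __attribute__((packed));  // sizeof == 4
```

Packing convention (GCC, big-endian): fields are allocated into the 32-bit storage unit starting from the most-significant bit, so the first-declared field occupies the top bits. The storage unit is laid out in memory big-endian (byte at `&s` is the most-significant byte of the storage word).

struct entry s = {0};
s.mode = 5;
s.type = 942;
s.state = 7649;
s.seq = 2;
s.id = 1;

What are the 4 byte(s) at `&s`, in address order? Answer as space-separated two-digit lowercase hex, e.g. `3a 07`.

5e b9 de 19

mode:4 = 5 → 0x5 << 28 → word 0x50000000
type:10 = 942 → 0x3ae << 18 → word 0x5eb80000
state:14 = 7649 → 0x1de1 << 4 → word 0x5eb9de10
seq:2 = 2 → 0x2 << 2 → word 0x5eb9de18
id:2 = 1 → 0x1 << 0 → word 0x5eb9de19
word = 0x5eb9de19 → big-endian bytes:
  [0]=0x5e  [1]=0xb9  [2]=0xde  [3]=0x19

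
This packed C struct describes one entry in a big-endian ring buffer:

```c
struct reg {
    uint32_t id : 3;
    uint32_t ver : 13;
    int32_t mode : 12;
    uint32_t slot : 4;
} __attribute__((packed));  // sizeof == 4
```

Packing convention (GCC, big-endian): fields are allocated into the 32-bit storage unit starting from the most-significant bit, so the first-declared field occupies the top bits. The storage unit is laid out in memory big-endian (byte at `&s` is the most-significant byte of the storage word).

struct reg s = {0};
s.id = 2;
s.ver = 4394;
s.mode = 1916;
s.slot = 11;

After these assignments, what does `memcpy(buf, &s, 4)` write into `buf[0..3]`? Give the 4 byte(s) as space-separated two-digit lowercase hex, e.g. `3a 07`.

id (3b) val=2 bits=0x2 at bit 29: 0x40000000
ver (13b) val=4394 bits=0x112a at bit 16: 0x512a0000
mode (12b) val=1916 bits=0x77c at bit 4: 0x512a77c0
slot (4b) val=11 bits=0xb at bit 0: 0x512a77cb
word = 0x512a77cb → big-endian bytes:
  [0]=0x51  [1]=0x2a  [2]=0x77  [3]=0xcb

51 2a 77 cb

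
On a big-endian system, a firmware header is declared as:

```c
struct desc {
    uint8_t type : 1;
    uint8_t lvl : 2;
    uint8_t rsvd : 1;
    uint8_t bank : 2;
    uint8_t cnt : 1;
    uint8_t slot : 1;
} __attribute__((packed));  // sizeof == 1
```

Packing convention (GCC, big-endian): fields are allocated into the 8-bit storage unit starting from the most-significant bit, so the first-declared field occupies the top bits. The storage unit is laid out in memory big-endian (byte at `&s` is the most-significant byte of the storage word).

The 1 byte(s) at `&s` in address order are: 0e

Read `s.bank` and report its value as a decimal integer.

3

[0]=0x0e (big-endian) → word 0x0e
type:1 @ bit 7 → (0x0e>>7)&0x1 = 0x0
lvl:2 @ bit 5 → (0x0e>>5)&0x3 = 0x0
rsvd:1 @ bit 4 → (0x0e>>4)&0x1 = 0x0
bank:2 @ bit 2 → (0x0e>>2)&0x3 = 0x3  ←
cnt:1 @ bit 1 → (0x0e>>1)&0x1 = 0x1
slot:1 @ bit 0 → (0x0e>>0)&0x1 = 0x0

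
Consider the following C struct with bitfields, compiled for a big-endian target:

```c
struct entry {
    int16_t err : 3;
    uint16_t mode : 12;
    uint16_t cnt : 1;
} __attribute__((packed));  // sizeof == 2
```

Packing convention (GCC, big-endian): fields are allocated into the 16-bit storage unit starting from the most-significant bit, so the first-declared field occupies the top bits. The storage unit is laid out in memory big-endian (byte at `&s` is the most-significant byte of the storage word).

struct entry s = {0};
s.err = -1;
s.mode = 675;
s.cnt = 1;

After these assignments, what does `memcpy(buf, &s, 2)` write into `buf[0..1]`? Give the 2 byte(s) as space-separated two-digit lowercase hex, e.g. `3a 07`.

e5 47

err:3 = -1 → 0x7 << 13 → word 0xe000
mode:12 = 675 → 0x2a3 << 1 → word 0xe546
cnt:1 = 1 → 0x1 << 0 → word 0xe547
word = 0xe547 → big-endian bytes:
  [0]=0xe5  [1]=0x47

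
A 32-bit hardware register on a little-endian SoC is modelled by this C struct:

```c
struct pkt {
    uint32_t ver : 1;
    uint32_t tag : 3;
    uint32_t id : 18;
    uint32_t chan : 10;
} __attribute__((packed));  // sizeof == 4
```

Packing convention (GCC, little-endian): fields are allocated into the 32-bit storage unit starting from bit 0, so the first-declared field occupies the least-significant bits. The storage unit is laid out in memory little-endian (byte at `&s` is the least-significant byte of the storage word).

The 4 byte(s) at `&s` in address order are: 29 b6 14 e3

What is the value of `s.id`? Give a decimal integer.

[0]=0x29 [1]=0xb6 [2]=0x14 [3]=0xe3 (little-endian) → word 0xe314b629
ver:1 @ bit 0 → (0xe314b629>>0)&0x1 = 0x1
tag:3 @ bit 1 → (0xe314b629>>1)&0x7 = 0x4
id:18 @ bit 4 → (0xe314b629>>4)&0x3ffff = 0x14b62  ←
chan:10 @ bit 22 → (0xe314b629>>22)&0x3ff = 0x38c

84834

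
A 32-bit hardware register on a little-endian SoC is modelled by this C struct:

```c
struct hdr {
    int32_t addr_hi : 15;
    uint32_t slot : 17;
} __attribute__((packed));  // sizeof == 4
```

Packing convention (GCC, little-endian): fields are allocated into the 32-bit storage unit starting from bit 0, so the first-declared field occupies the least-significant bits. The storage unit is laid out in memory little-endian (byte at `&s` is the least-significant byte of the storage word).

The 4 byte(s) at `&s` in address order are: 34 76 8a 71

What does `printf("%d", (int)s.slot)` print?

[0]=0x34 [1]=0x76 [2]=0x8a [3]=0x71 (little-endian) → word 0x718a7634
addr_hi:15 @ bit 0 → (0x718a7634>>0)&0x7fff = 0x7634
slot:17 @ bit 15 → (0x718a7634>>15)&0x1ffff = 0xe314  ←

58132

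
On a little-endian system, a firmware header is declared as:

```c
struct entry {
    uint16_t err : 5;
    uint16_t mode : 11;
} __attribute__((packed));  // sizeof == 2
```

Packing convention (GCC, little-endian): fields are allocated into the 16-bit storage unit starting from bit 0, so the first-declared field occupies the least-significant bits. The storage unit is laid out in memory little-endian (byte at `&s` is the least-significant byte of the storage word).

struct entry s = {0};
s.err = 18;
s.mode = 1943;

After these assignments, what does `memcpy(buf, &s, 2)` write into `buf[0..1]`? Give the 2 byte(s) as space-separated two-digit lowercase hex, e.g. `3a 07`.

err (5b) val=18 bits=0x12 at bit 0: 0x0012
mode (11b) val=1943 bits=0x797 at bit 5: 0xf2f2
word = 0xf2f2 → little-endian bytes:
  [0]=0xf2  [1]=0xf2

f2 f2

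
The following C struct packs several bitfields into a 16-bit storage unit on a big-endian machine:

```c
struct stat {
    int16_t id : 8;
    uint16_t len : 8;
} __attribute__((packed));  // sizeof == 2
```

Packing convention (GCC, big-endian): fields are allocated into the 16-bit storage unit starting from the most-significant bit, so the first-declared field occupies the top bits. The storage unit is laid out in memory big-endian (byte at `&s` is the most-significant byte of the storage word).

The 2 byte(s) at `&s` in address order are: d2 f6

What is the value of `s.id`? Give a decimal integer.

-46

[0]=0xd2 [1]=0xf6 (big-endian) → word 0xd2f6
id [8+:8] = (word>>8) & 0xff = 210  ←
len [0+:8] = (word>>0) & 0xff = 246
id signed 8b, MSB=1: 210 - 256 = -46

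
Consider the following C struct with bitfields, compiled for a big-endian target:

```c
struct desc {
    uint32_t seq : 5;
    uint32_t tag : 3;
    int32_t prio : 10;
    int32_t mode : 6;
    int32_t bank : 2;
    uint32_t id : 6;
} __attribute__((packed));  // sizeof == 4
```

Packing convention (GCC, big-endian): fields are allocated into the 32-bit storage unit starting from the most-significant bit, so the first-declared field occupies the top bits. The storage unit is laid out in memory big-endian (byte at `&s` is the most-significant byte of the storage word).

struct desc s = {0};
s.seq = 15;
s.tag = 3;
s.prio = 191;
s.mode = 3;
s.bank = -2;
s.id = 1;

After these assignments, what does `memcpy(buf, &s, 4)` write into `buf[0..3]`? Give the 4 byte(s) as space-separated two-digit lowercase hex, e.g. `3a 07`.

7b 2f c3 81

seq (5b) val=15 bits=0xf at bit 27: 0x78000000
tag (3b) val=3 bits=0x3 at bit 24: 0x7b000000
prio (10b) val=191 bits=0xbf at bit 14: 0x7b2fc000
mode (6b) val=3 bits=0x3 at bit 8: 0x7b2fc300
bank (2b) val=-2 bits=0x2 at bit 6: 0x7b2fc380
id (6b) val=1 bits=0x1 at bit 0: 0x7b2fc381
word = 0x7b2fc381 → big-endian bytes:
  [0]=0x7b  [1]=0x2f  [2]=0xc3  [3]=0x81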